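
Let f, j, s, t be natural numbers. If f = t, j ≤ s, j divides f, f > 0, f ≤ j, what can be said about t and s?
t ≤ s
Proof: From j divides f and f > 0, j ≤ f. Since f ≤ j, j = f. Since f = t, j = t. Because j ≤ s, t ≤ s.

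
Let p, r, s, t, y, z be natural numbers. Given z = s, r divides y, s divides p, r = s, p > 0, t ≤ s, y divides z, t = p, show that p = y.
From t = p and t ≤ s, p ≤ s. Since s divides p and p > 0, s ≤ p. Since p ≤ s, p = s. r = s and r divides y, hence s divides y. z = s and y divides z, hence y divides s. Since s divides y, s = y. p = s, so p = y.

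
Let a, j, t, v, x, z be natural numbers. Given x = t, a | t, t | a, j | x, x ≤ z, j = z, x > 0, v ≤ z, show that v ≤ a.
j = z and j | x, hence z | x. Since x > 0, z ≤ x. Since x ≤ z, z = x. x = t, so z = t. t | a and a | t, therefore t = a. Since z = t, z = a. v ≤ z, so v ≤ a.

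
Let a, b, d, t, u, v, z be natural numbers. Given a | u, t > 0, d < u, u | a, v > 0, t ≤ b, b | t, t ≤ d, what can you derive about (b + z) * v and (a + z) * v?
(b + z) * v < (a + z) * v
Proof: u | a and a | u, so u = a. Because b | t and t > 0, b ≤ t. t ≤ b, so t = b. t ≤ d and d < u, thus t < u. t = b, so b < u. u = a, so b < a. Then b + z < a + z. v > 0, so (b + z) * v < (a + z) * v.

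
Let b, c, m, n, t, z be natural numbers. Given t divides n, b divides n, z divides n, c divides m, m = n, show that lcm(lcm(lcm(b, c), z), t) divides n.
From m = n and c divides m, c divides n. Since b divides n, lcm(b, c) divides n. Because z divides n, lcm(lcm(b, c), z) divides n. Since t divides n, lcm(lcm(lcm(b, c), z), t) divides n.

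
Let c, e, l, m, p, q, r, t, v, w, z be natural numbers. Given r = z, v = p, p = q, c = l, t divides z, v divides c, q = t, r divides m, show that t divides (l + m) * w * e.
From v = p and p = q, v = q. Because q = t, v = t. From v divides c, t divides c. From c = l, t divides l. r = z and r divides m, thus z divides m. t divides z, so t divides m. Since t divides l, t divides l + m. Then t divides (l + m) * w. Then t divides (l + m) * w * e.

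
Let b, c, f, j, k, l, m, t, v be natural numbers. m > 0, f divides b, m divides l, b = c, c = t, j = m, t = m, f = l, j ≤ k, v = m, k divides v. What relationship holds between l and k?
l = k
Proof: From c = t and t = m, c = m. Since f = l and f divides b, l divides b. b = c, so l divides c. c = m, so l divides m. m divides l, so l = m. j = m and j ≤ k, thus m ≤ k. Since v = m and k divides v, k divides m. m > 0, so k ≤ m. Since m ≤ k, m = k. l = m, so l = k.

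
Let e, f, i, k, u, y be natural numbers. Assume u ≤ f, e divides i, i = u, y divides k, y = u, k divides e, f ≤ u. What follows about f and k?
f = k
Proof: f ≤ u and u ≤ f, hence f = u. y = u and y divides k, thus u divides k. Since i = u and e divides i, e divides u. Because k divides e, k divides u. u divides k, so u = k. f = u, so f = k.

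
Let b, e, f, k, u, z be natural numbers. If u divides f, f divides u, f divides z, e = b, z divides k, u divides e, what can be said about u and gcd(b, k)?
u divides gcd(b, k)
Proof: e = b and u divides e, thus u divides b. f divides u and u divides f, hence f = u. Because f divides z, u divides z. Since z divides k, u divides k. Since u divides b, u divides gcd(b, k).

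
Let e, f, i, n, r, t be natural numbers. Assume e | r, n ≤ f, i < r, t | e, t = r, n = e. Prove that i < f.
Since t = r and t | e, r | e. e | r, so e = r. Since n = e, n = r. From n ≤ f, r ≤ f. i < r, so i < f.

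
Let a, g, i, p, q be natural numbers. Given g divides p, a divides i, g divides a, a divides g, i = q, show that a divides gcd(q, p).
i = q and a divides i, hence a divides q. From g divides a and a divides g, g = a. Since g divides p, a divides p. a divides q, so a divides gcd(q, p).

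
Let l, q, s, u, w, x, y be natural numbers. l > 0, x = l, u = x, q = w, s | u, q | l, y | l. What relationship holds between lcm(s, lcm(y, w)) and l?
lcm(s, lcm(y, w)) ≤ l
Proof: u = x and x = l, so u = l. Because s | u, s | l. q = w and q | l, hence w | l. Because y | l, lcm(y, w) | l. Because s | l, lcm(s, lcm(y, w)) | l. l > 0, so lcm(s, lcm(y, w)) ≤ l.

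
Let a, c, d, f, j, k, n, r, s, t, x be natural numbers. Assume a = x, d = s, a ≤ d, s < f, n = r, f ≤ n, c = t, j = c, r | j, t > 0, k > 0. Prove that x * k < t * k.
d = s and a ≤ d, so a ≤ s. From a = x, x ≤ s. s < f, so x < f. n = r and f ≤ n, thus f ≤ r. j = c and r | j, so r | c. Since c = t, r | t. From t > 0, r ≤ t. f ≤ r, so f ≤ t. Since x < f, x < t. Since k > 0, x * k < t * k.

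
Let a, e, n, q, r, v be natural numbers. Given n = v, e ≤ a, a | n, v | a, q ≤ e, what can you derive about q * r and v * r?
q * r ≤ v * r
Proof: n = v and a | n, thus a | v. Since v | a, a = v. Since e ≤ a, e ≤ v. From q ≤ e, q ≤ v. Then q * r ≤ v * r.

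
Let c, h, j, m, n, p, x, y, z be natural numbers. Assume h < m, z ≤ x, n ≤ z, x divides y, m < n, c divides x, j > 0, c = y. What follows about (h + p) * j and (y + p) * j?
(h + p) * j < (y + p) * j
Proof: Since c = y and c divides x, y divides x. x divides y, so x = y. n ≤ z and z ≤ x, so n ≤ x. x = y, so n ≤ y. m < n, so m < y. Since h < m, h < y. Then h + p < y + p. From j > 0, by multiplying by a positive, (h + p) * j < (y + p) * j.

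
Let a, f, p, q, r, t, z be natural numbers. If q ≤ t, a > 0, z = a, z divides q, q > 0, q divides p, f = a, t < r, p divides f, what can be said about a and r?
a < r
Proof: f = a and p divides f, therefore p divides a. Since q divides p, q divides a. a > 0, so q ≤ a. From z = a and z divides q, a divides q. Because q > 0, a ≤ q. Since q ≤ a, q = a. Since q ≤ t and t < r, q < r. q = a, so a < r.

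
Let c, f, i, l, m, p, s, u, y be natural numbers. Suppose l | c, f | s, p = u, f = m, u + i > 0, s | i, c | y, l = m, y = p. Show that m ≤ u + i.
Since y = p and p = u, y = u. l | c and c | y, therefore l | y. Since y = u, l | u. l = m, so m | u. Since f = m and f | s, m | s. s | i, so m | i. From m | u, m | u + i. u + i > 0, so m ≤ u + i.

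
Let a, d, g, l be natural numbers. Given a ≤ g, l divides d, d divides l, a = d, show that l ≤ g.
d divides l and l divides d, therefore d = l. Since a = d, a = l. a ≤ g, so l ≤ g.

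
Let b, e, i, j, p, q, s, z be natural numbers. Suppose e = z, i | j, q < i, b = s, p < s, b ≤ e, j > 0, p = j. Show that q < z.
i | j and j > 0, thus i ≤ j. From p = j and p < s, j < s. From i ≤ j, i < s. Because b = s and b ≤ e, s ≤ e. Since i < s, i < e. Since e = z, i < z. Since q < i, q < z.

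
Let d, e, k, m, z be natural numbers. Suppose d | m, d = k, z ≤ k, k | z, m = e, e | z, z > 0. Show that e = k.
k | z and z > 0, therefore k ≤ z. Since z ≤ k, z = k. e | z, so e | k. m = e and d | m, hence d | e. d = k, so k | e. e | k, so e = k.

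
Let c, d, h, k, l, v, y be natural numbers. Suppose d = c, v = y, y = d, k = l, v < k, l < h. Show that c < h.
v = y and y = d, therefore v = d. k = l and v < k, thus v < l. Because v = d, d < l. l < h, so d < h. Since d = c, c < h.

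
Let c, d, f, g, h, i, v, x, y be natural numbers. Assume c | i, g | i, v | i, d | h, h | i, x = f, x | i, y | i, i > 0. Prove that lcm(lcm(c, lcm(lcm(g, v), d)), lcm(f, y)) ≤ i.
g | i and v | i, so lcm(g, v) | i. d | h and h | i, thus d | i. Since lcm(g, v) | i, lcm(lcm(g, v), d) | i. c | i, so lcm(c, lcm(lcm(g, v), d)) | i. x = f and x | i, therefore f | i. Since y | i, lcm(f, y) | i. lcm(c, lcm(lcm(g, v), d)) | i, so lcm(lcm(c, lcm(lcm(g, v), d)), lcm(f, y)) | i. From i > 0, lcm(lcm(c, lcm(lcm(g, v), d)), lcm(f, y)) ≤ i.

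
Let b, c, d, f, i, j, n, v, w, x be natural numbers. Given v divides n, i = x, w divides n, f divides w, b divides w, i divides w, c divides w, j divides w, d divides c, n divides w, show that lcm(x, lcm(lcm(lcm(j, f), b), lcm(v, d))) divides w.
From i = x and i divides w, x divides w. j divides w and f divides w, so lcm(j, f) divides w. Since b divides w, lcm(lcm(j, f), b) divides w. n divides w and w divides n, hence n = w. Since v divides n, v divides w. Since d divides c and c divides w, d divides w. Since v divides w, lcm(v, d) divides w. Since lcm(lcm(j, f), b) divides w, lcm(lcm(lcm(j, f), b), lcm(v, d)) divides w. Since x divides w, lcm(x, lcm(lcm(lcm(j, f), b), lcm(v, d))) divides w.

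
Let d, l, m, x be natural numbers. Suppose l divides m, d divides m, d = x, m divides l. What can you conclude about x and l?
x divides l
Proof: m divides l and l divides m, hence m = l. d divides m, so d divides l. d = x, so x divides l.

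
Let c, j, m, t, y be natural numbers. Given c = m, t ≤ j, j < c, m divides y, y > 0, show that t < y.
t ≤ j and j < c, hence t < c. Since c = m, t < m. Because m divides y and y > 0, m ≤ y. Since t < m, t < y.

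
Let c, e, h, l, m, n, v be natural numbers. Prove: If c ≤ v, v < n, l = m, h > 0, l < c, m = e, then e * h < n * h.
Since l = m and l < c, m < c. c ≤ v, so m < v. m = e, so e < v. v < n, so e < n. Since h > 0, by multiplying by a positive, e * h < n * h.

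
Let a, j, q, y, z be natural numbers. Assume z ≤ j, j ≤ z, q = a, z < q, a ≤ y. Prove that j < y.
z ≤ j and j ≤ z, thus z = j. q = a and z < q, so z < a. z = j, so j < a. Since a ≤ y, j < y.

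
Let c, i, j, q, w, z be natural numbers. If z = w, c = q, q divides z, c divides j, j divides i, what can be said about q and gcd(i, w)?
q divides gcd(i, w)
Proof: c = q and c divides j, hence q divides j. j divides i, so q divides i. Since z = w and q divides z, q divides w. q divides i, so q divides gcd(i, w).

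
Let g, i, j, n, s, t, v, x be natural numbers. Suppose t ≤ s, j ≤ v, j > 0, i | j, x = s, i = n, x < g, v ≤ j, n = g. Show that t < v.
Since j ≤ v and v ≤ j, j = v. i = n and n = g, thus i = g. Since i | j, g | j. From j > 0, g ≤ j. x < g, so x < j. x = s, so s < j. From j = v, s < v. t ≤ s, so t < v.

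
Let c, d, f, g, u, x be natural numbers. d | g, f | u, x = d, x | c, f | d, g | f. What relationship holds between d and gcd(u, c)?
d | gcd(u, c)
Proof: Since d | g and g | f, d | f. Since f | d, f = d. Because f | u, d | u. x = d and x | c, so d | c. Since d | u, d | gcd(u, c).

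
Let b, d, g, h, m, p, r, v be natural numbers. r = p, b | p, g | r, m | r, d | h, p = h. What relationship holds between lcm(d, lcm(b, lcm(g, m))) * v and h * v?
lcm(d, lcm(b, lcm(g, m))) * v | h * v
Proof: g | r and m | r, hence lcm(g, m) | r. r = p, so lcm(g, m) | p. b | p, so lcm(b, lcm(g, m)) | p. Since p = h, lcm(b, lcm(g, m)) | h. d | h, so lcm(d, lcm(b, lcm(g, m))) | h. Then lcm(d, lcm(b, lcm(g, m))) * v | h * v.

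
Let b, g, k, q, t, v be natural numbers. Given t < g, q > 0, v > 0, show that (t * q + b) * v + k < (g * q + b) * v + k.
t < g and q > 0. By multiplying by a positive, t * q < g * q. Then t * q + b < g * q + b. Because v > 0, by multiplying by a positive, (t * q + b) * v < (g * q + b) * v. Then (t * q + b) * v + k < (g * q + b) * v + k.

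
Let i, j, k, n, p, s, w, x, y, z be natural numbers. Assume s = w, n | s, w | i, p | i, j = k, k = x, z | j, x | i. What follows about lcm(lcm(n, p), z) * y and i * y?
lcm(lcm(n, p), z) * y | i * y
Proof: s = w and n | s, so n | w. w | i, so n | i. Because p | i, lcm(n, p) | i. j = k and k = x, so j = x. Since z | j, z | x. Since x | i, z | i. lcm(n, p) | i, so lcm(lcm(n, p), z) | i. Then lcm(lcm(n, p), z) * y | i * y.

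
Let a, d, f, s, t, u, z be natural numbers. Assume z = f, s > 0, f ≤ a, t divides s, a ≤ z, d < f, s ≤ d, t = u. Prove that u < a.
t = u and t divides s, so u divides s. Since s > 0, u ≤ s. Since z = f and a ≤ z, a ≤ f. Because f ≤ a, f = a. s ≤ d and d < f, thus s < f. f = a, so s < a. Since u ≤ s, u < a.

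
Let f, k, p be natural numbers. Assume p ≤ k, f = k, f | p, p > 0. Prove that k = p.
f = k and f | p, therefore k | p. p > 0, so k ≤ p. p ≤ k, so p = k. Then k = p.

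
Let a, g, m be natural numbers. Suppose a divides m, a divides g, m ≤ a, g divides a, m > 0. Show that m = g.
a divides m and m > 0, hence a ≤ m. Because m ≤ a, m = a. a divides g and g divides a, therefore a = g. Since m = a, m = g.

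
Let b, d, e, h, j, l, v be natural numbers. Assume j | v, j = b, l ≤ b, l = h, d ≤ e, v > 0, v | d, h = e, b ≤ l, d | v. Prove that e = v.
b ≤ l and l ≤ b, thus b = l. Since l = h, b = h. Since h = e, b = e. j = b and j | v, thus b | v. Because v > 0, b ≤ v. b = e, so e ≤ v. d | v and v | d, so d = v. Since d ≤ e, v ≤ e. Since e ≤ v, e = v.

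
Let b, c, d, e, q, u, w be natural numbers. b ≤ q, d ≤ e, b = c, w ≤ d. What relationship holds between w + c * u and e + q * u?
w + c * u ≤ e + q * u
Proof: Because w ≤ d and d ≤ e, w ≤ e. b = c and b ≤ q, hence c ≤ q. By multiplying by a non-negative, c * u ≤ q * u. Since w ≤ e, w + c * u ≤ e + q * u.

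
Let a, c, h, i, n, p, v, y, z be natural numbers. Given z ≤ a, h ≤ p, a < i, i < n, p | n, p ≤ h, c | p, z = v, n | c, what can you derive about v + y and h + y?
v + y < h + y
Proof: n | c and c | p, hence n | p. Since p | n, n = p. Since p ≤ h and h ≤ p, p = h. n = p, so n = h. Because z = v and z ≤ a, v ≤ a. a < i and i < n, therefore a < n. v ≤ a, so v < n. From n = h, v < h. Then v + y < h + y.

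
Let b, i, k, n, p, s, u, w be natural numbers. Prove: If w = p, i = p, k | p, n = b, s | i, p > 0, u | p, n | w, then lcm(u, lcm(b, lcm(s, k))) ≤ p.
From n = b and n | w, b | w. w = p, so b | p. From i = p and s | i, s | p. k | p, so lcm(s, k) | p. Since b | p, lcm(b, lcm(s, k)) | p. Since u | p, lcm(u, lcm(b, lcm(s, k))) | p. Since p > 0, lcm(u, lcm(b, lcm(s, k))) ≤ p.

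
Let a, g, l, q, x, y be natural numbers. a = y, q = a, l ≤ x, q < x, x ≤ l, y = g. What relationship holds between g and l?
g < l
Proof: q = a and a = y, thus q = y. y = g, so q = g. x ≤ l and l ≤ x, so x = l. Because q < x, q < l. q = g, so g < l.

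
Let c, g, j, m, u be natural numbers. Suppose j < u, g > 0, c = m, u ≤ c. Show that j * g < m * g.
c = m and u ≤ c, thus u ≤ m. j < u, so j < m. Since g > 0, by multiplying by a positive, j * g < m * g.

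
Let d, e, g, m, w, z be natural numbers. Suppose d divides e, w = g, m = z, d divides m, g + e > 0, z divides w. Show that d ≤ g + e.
Since m = z and d divides m, d divides z. Because w = g and z divides w, z divides g. d divides z, so d divides g. Because d divides e, d divides g + e. From g + e > 0, d ≤ g + e.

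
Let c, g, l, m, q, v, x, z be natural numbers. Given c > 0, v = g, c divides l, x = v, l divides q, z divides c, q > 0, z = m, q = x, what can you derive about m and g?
m ≤ g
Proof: From q = x and x = v, q = v. v = g, so q = g. From z = m and z divides c, m divides c. c > 0, so m ≤ c. From c divides l and l divides q, c divides q. q > 0, so c ≤ q. From m ≤ c, m ≤ q. q = g, so m ≤ g.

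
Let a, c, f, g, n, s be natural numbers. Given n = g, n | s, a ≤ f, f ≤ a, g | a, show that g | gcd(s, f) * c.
Since n = g and n | s, g | s. a ≤ f and f ≤ a, thus a = f. g | a, so g | f. g | s, so g | gcd(s, f). Then g | gcd(s, f) * c.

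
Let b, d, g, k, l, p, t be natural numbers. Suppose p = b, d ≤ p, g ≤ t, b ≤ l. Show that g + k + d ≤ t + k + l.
g ≤ t, hence g + k ≤ t + k. p = b and d ≤ p, so d ≤ b. b ≤ l, so d ≤ l. Since g + k ≤ t + k, g + k + d ≤ t + k + l.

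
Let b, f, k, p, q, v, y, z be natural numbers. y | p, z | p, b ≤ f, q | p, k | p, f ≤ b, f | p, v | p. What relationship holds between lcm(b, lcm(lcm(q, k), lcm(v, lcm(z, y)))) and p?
lcm(b, lcm(lcm(q, k), lcm(v, lcm(z, y)))) | p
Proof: Because f ≤ b and b ≤ f, f = b. f | p, so b | p. q | p and k | p, therefore lcm(q, k) | p. z | p and y | p, hence lcm(z, y) | p. Since v | p, lcm(v, lcm(z, y)) | p. lcm(q, k) | p, so lcm(lcm(q, k), lcm(v, lcm(z, y))) | p. b | p, so lcm(b, lcm(lcm(q, k), lcm(v, lcm(z, y)))) | p.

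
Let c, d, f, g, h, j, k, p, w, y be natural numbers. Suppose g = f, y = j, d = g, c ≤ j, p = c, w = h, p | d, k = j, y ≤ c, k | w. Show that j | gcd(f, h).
y = j and y ≤ c, therefore j ≤ c. Since c ≤ j, c = j. Since d = g and g = f, d = f. Because p = c and p | d, c | d. d = f, so c | f. c = j, so j | f. k = j and k | w, thus j | w. Since w = h, j | h. j | f, so j | gcd(f, h).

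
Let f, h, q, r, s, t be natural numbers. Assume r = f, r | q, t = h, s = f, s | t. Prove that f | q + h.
r = f and r | q, so f | q. s = f and s | t, hence f | t. Since t = h, f | h. f | q, so f | q + h.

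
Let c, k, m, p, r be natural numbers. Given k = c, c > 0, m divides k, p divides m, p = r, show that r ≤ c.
Since k = c and m divides k, m divides c. p divides m, so p divides c. c > 0, so p ≤ c. p = r, so r ≤ c.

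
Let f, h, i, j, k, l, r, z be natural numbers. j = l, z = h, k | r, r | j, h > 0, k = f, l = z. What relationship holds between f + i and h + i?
f + i ≤ h + i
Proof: Because j = l and l = z, j = z. z = h, so j = h. k | r and r | j, thus k | j. k = f, so f | j. From j = h, f | h. h > 0, so f ≤ h. Then f + i ≤ h + i.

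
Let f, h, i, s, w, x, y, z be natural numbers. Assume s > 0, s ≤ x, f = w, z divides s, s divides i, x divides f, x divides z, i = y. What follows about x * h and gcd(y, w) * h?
x * h divides gcd(y, w) * h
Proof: x divides z and z divides s, so x divides s. Since s > 0, x ≤ s. From s ≤ x, s = x. From i = y and s divides i, s divides y. s = x, so x divides y. f = w and x divides f, therefore x divides w. Since x divides y, x divides gcd(y, w). Then x * h divides gcd(y, w) * h.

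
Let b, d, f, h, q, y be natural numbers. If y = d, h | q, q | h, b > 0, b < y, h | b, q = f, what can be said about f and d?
f < d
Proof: Since h | q and q | h, h = q. Since h | b, q | b. q = f, so f | b. From b > 0, f ≤ b. b < y, so f < y. y = d, so f < d.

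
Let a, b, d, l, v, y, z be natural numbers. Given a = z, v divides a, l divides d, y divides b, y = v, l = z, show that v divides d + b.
a = z and v divides a, thus v divides z. From l = z and l divides d, z divides d. v divides z, so v divides d. Because y = v and y divides b, v divides b. Since v divides d, v divides d + b.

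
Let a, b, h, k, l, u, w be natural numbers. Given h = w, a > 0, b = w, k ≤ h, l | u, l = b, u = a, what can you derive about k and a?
k ≤ a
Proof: Because h = w and k ≤ h, k ≤ w. l = b and b = w, so l = w. l | u, so w | u. Since u = a, w | a. a > 0, so w ≤ a. k ≤ w, so k ≤ a.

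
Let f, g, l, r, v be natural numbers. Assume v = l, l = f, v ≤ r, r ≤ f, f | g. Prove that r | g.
v = l and l = f, hence v = f. v ≤ r, so f ≤ r. Since r ≤ f, f = r. Because f | g, r | g.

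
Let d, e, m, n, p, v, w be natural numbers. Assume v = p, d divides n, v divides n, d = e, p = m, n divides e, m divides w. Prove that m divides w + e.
d = e and d divides n, so e divides n. n divides e, so n = e. Since v = p and p = m, v = m. Since v divides n, m divides n. n = e, so m divides e. m divides w, so m divides w + e.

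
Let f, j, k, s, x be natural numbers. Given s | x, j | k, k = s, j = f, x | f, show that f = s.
s | x and x | f, so s | f. k = s and j | k, therefore j | s. Since j = f, f | s. s | f, so s = f. Then f = s.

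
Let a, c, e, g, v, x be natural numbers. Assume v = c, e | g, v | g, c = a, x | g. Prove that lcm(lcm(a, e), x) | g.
v = c and c = a, thus v = a. v | g, so a | g. Since e | g, lcm(a, e) | g. Since x | g, lcm(lcm(a, e), x) | g.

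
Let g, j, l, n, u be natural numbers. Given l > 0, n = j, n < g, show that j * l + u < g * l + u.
n = j and n < g, so j < g. Since l > 0, by multiplying by a positive, j * l < g * l. Then j * l + u < g * l + u.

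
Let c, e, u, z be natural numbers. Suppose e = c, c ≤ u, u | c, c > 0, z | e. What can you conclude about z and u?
z | u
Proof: Because u | c and c > 0, u ≤ c. From c ≤ u, c = u. Since e = c, e = u. z | e, so z | u.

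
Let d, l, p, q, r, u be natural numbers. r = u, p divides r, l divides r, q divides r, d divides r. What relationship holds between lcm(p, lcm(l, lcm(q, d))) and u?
lcm(p, lcm(l, lcm(q, d))) divides u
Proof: q divides r and d divides r, therefore lcm(q, d) divides r. Since l divides r, lcm(l, lcm(q, d)) divides r. p divides r, so lcm(p, lcm(l, lcm(q, d))) divides r. Because r = u, lcm(p, lcm(l, lcm(q, d))) divides u.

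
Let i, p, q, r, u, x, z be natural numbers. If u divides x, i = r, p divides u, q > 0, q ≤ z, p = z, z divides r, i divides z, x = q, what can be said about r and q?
r = q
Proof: p = z and p divides u, thus z divides u. x = q and u divides x, hence u divides q. z divides u, so z divides q. Because q > 0, z ≤ q. From q ≤ z, q = z. i = r and i divides z, therefore r divides z. Because z divides r, z = r. q = z, so q = r. Then r = q.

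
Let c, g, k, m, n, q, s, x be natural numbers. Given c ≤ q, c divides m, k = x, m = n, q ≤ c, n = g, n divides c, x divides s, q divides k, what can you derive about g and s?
g divides s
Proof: Since m = n and c divides m, c divides n. n divides c, so c = n. From n = g, c = g. q ≤ c and c ≤ q, so q = c. k = x and q divides k, therefore q divides x. q = c, so c divides x. Since x divides s, c divides s. Since c = g, g divides s.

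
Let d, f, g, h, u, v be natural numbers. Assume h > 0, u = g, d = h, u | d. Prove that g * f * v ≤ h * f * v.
d = h and u | d, so u | h. u = g, so g | h. Since h > 0, g ≤ h. Then g * f ≤ h * f. Then g * f * v ≤ h * f * v.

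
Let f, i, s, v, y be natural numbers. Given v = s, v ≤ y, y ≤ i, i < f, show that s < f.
v ≤ y and y ≤ i, therefore v ≤ i. v = s, so s ≤ i. Because i < f, s < f.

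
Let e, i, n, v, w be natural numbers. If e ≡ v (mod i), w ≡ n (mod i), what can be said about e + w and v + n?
e + w ≡ v + n (mod i)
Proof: e ≡ v (mod i) and w ≡ n (mod i). By adding congruences, e + w ≡ v + n (mod i).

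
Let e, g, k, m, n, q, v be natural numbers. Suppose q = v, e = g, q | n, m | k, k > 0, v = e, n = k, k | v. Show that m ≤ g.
Because n = k and q | n, q | k. q = v, so v | k. k | v, so k = v. Since v = e, k = e. Since e = g, k = g. m | k and k > 0, therefore m ≤ k. k = g, so m ≤ g.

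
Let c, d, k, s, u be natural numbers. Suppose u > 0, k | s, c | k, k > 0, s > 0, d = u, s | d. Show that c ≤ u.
c | k and k > 0, hence c ≤ k. k | s and s > 0, hence k ≤ s. c ≤ k, so c ≤ s. d = u and s | d, therefore s | u. u > 0, so s ≤ u. Since c ≤ s, c ≤ u.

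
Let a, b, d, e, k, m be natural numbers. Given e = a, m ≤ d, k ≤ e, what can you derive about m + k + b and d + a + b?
m + k + b ≤ d + a + b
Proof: e = a and k ≤ e, so k ≤ a. Then k + b ≤ a + b. Since m ≤ d, m + k + b ≤ d + a + b.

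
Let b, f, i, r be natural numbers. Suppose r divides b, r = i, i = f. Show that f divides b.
r = i and i = f, therefore r = f. Because r divides b, f divides b.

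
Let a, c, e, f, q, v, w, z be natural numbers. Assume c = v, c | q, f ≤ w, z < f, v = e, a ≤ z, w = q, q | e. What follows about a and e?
a < e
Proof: From c = v and c | q, v | q. v = e, so e | q. Since q | e, q = e. w = q, so w = e. From a ≤ z and z < f, a < f. f ≤ w, so a < w. From w = e, a < e.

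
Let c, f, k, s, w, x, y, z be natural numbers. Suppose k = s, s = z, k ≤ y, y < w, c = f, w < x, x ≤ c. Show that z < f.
Since k = s and s = z, k = z. k ≤ y and y < w, hence k < w. w < x and x ≤ c, therefore w < c. Because c = f, w < f. Because k < w, k < f. k = z, so z < f.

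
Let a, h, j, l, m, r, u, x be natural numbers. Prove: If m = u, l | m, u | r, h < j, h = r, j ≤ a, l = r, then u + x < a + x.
Because m = u and l | m, l | u. Since l = r, r | u. u | r, so r = u. Since h = r, h = u. Because h < j and j ≤ a, h < a. h = u, so u < a. Then u + x < a + x.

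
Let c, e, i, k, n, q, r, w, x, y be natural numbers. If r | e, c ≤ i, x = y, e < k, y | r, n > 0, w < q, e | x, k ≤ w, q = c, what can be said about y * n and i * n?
y * n < i * n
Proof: x = y and e | x, so e | y. y | r and r | e, thus y | e. Since e | y, e = y. e < k, so y < k. q = c and w < q, therefore w < c. Since k ≤ w, k < c. c ≤ i, so k < i. Because y < k, y < i. Since n > 0, y * n < i * n.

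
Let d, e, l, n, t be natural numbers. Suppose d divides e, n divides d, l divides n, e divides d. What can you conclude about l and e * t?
l divides e * t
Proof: d divides e and e divides d, therefore d = e. n divides d, so n divides e. Since l divides n, l divides e. Then l divides e * t.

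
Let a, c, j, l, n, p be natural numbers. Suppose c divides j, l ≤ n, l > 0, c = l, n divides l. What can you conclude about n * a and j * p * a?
n * a divides j * p * a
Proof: n divides l and l > 0, therefore n ≤ l. l ≤ n, so l = n. c = l, so c = n. c divides j, so n divides j. Then n divides j * p. Then n * a divides j * p * a.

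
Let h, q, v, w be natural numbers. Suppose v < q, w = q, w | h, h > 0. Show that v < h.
w = q and w | h, so q | h. Because h > 0, q ≤ h. From v < q, v < h.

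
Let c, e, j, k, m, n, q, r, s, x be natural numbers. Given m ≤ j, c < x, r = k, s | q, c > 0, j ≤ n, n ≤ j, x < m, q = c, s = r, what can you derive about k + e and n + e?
k + e < n + e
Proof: j ≤ n and n ≤ j, thus j = n. q = c and s | q, therefore s | c. s = r, so r | c. Because c > 0, r ≤ c. x < m and m ≤ j, therefore x < j. c < x, so c < j. r ≤ c, so r < j. Since r = k, k < j. From j = n, k < n. Then k + e < n + e.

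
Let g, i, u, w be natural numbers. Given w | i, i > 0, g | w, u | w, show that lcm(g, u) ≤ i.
g | w and u | w, thus lcm(g, u) | w. w | i, so lcm(g, u) | i. i > 0, so lcm(g, u) ≤ i.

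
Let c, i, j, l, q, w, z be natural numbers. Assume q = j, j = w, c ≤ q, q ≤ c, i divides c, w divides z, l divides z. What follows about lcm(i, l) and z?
lcm(i, l) divides z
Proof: Because q = j and j = w, q = w. c ≤ q and q ≤ c, so c = q. i divides c, so i divides q. q = w, so i divides w. w divides z, so i divides z. l divides z, so lcm(i, l) divides z.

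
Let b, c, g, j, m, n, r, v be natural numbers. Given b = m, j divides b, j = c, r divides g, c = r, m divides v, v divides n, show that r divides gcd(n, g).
j = c and c = r, thus j = r. Because b = m and j divides b, j divides m. m divides v, so j divides v. From v divides n, j divides n. Because j = r, r divides n. r divides g, so r divides gcd(n, g).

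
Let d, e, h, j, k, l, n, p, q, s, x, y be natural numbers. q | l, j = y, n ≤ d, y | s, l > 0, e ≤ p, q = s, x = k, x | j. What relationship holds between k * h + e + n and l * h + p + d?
k * h + e + n ≤ l * h + p + d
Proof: From j = y and x | j, x | y. Since y | s, x | s. From q = s and q | l, s | l. Since x | s, x | l. From l > 0, x ≤ l. x = k, so k ≤ l. Then k * h ≤ l * h. e ≤ p and n ≤ d, hence e + n ≤ p + d. k * h ≤ l * h, so k * h + e + n ≤ l * h + p + d.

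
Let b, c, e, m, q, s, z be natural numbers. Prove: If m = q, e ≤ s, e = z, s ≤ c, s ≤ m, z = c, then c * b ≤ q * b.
Because e = z and z = c, e = c. Since e ≤ s, c ≤ s. Since s ≤ c, s = c. Since m = q and s ≤ m, s ≤ q. Since s = c, c ≤ q. By multiplying by a non-negative, c * b ≤ q * b.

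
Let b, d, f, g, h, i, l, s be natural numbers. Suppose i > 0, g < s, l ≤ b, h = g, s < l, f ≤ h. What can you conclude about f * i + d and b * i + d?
f * i + d < b * i + d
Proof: Because h = g and f ≤ h, f ≤ g. s < l and l ≤ b, therefore s < b. Since g < s, g < b. f ≤ g, so f < b. Since i > 0, by multiplying by a positive, f * i < b * i. Then f * i + d < b * i + d.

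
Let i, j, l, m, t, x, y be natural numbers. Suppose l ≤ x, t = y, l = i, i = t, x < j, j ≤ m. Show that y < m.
From l = i and i = t, l = t. t = y, so l = y. Since l ≤ x and x < j, l < j. Because j ≤ m, l < m. Since l = y, y < m.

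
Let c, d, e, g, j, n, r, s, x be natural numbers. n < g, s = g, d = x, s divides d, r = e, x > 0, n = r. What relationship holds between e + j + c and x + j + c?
e + j + c < x + j + c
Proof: n = r and r = e, hence n = e. n < g, so e < g. From s = g and s divides d, g divides d. From d = x, g divides x. x > 0, so g ≤ x. From e < g, e < x. Then e + j < x + j. Then e + j + c < x + j + c.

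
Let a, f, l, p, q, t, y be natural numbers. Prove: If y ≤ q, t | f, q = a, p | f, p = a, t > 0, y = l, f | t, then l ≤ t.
q = a and y ≤ q, therefore y ≤ a. Since f | t and t | f, f = t. Since p = a and p | f, a | f. Since f = t, a | t. Since t > 0, a ≤ t. Since y ≤ a, y ≤ t. Since y = l, l ≤ t.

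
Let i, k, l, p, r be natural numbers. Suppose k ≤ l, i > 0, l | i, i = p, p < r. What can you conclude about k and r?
k < r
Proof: From l | i and i > 0, l ≤ i. Since i = p, l ≤ p. p < r, so l < r. k ≤ l, so k < r.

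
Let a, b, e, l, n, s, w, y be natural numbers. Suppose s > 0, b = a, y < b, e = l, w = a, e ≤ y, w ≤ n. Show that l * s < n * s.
From b = a and y < b, y < a. Since e ≤ y, e < a. Since e = l, l < a. w = a and w ≤ n, therefore a ≤ n. l < a, so l < n. From s > 0, l * s < n * s.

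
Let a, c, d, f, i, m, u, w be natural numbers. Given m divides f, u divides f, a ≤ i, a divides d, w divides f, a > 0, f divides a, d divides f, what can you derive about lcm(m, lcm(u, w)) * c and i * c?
lcm(m, lcm(u, w)) * c ≤ i * c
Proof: Since a divides d and d divides f, a divides f. Since f divides a, f = a. From u divides f and w divides f, lcm(u, w) divides f. m divides f, so lcm(m, lcm(u, w)) divides f. f = a, so lcm(m, lcm(u, w)) divides a. Since a > 0, lcm(m, lcm(u, w)) ≤ a. a ≤ i, so lcm(m, lcm(u, w)) ≤ i. By multiplying by a non-negative, lcm(m, lcm(u, w)) * c ≤ i * c.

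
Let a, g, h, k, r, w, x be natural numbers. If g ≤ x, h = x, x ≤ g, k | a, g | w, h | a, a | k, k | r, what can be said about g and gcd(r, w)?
g | gcd(r, w)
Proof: x ≤ g and g ≤ x, hence x = g. Since a | k and k | a, a = k. Since h = x and h | a, x | a. a = k, so x | k. k | r, so x | r. From x = g, g | r. Since g | w, g | gcd(r, w).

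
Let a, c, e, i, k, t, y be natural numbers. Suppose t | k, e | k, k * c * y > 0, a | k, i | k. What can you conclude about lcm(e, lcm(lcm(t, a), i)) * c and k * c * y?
lcm(e, lcm(lcm(t, a), i)) * c ≤ k * c * y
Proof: Since t | k and a | k, lcm(t, a) | k. Since i | k, lcm(lcm(t, a), i) | k. e | k, so lcm(e, lcm(lcm(t, a), i)) | k. Then lcm(e, lcm(lcm(t, a), i)) * c | k * c. Then lcm(e, lcm(lcm(t, a), i)) * c | k * c * y. k * c * y > 0, so lcm(e, lcm(lcm(t, a), i)) * c ≤ k * c * y.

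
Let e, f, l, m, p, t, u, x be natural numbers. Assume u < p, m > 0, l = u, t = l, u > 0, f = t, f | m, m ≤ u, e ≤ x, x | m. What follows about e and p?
e < p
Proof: t = l and l = u, therefore t = u. Since f = t, f = u. f | m and m > 0, hence f ≤ m. f = u, so u ≤ m. m ≤ u, so m = u. Since x | m, x | u. u > 0, so x ≤ u. u < p, so x < p. From e ≤ x, e < p.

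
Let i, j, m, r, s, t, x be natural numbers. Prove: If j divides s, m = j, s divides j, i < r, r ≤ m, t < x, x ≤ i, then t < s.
Because j divides s and s divides j, j = s. t < x and x ≤ i, thus t < i. m = j and r ≤ m, therefore r ≤ j. Since i < r, i < j. Since t < i, t < j. j = s, so t < s.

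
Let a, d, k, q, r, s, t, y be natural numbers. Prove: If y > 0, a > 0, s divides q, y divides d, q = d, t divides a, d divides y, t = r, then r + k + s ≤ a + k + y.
Because t divides a and a > 0, t ≤ a. From t = r, r ≤ a. Then r + k ≤ a + k. d divides y and y divides d, thus d = y. Since q = d, q = y. Since s divides q, s divides y. Since y > 0, s ≤ y. From r + k ≤ a + k, r + k + s ≤ a + k + y.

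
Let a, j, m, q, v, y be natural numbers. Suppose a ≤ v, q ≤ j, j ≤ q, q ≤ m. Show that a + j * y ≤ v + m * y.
Because q ≤ j and j ≤ q, q = j. q ≤ m, so j ≤ m. By multiplying by a non-negative, j * y ≤ m * y. Since a ≤ v, a + j * y ≤ v + m * y.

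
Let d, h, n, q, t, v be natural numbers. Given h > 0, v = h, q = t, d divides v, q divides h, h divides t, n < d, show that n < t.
q = t and q divides h, thus t divides h. h divides t, so h = t. From v = h and d divides v, d divides h. h > 0, so d ≤ h. h = t, so d ≤ t. n < d, so n < t.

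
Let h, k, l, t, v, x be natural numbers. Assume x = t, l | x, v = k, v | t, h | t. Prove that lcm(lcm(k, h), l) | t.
v = k and v | t, thus k | t. h | t, so lcm(k, h) | t. x = t and l | x, hence l | t. lcm(k, h) | t, so lcm(lcm(k, h), l) | t.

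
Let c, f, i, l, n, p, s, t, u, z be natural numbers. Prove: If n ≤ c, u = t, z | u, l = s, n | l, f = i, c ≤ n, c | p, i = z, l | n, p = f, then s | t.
n | l and l | n, so n = l. p = f and f = i, thus p = i. i = z, so p = z. Since c ≤ n and n ≤ c, c = n. Since c | p, n | p. p = z, so n | z. Since n = l, l | z. u = t and z | u, thus z | t. l | z, so l | t. Because l = s, s | t.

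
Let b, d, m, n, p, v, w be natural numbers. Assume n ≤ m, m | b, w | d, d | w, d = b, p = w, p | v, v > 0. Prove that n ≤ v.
Because w | d and d | w, w = d. d = b, so w = b. Because p = w and p | v, w | v. w = b, so b | v. Since m | b, m | v. v > 0, so m ≤ v. n ≤ m, so n ≤ v.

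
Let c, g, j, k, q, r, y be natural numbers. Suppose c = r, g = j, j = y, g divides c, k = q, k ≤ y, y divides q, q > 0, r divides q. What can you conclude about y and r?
y = r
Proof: g = j and j = y, hence g = y. Since g divides c, y divides c. c = r, so y divides r. Since k = q and k ≤ y, q ≤ y. Since y divides q and q > 0, y ≤ q. Since q ≤ y, q = y. Since r divides q, r divides y. From y divides r, y = r.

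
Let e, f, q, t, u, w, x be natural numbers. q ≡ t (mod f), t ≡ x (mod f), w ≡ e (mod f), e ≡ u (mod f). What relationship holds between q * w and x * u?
q * w ≡ x * u (mod f)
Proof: Because q ≡ t (mod f) and t ≡ x (mod f), q ≡ x (mod f). w ≡ e (mod f) and e ≡ u (mod f), so w ≡ u (mod f). From q ≡ x (mod f), q * w ≡ x * u (mod f).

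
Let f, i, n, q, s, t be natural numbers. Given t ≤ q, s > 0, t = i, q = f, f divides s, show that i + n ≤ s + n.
q = f and t ≤ q, thus t ≤ f. From t = i, i ≤ f. Since f divides s and s > 0, f ≤ s. i ≤ f, so i ≤ s. Then i + n ≤ s + n.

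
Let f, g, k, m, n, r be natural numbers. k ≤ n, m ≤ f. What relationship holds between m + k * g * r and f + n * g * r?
m + k * g * r ≤ f + n * g * r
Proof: From k ≤ n, k * g ≤ n * g. Then k * g * r ≤ n * g * r. From m ≤ f, m + k * g * r ≤ f + n * g * r.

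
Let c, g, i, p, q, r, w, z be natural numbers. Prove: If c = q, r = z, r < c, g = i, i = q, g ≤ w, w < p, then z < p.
From r = z and r < c, z < c. c = q, so z < q. From g = i and i = q, g = q. Since g ≤ w, q ≤ w. z < q, so z < w. Since w < p, z < p.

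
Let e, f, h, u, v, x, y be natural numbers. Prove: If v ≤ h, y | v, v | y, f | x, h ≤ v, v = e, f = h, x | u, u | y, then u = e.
y | v and v | y, so y = v. u | y, so u | v. h ≤ v and v ≤ h, therefore h = v. f = h and f | x, thus h | x. Since x | u, h | u. Since h = v, v | u. Because u | v, u = v. Because v = e, u = e.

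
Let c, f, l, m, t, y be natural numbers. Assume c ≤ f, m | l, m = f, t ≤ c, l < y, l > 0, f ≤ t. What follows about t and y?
t < y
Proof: t ≤ c and c ≤ f, therefore t ≤ f. f ≤ t, so f = t. m = f, so m = t. m | l, so t | l. Because l > 0, t ≤ l. l < y, so t < y.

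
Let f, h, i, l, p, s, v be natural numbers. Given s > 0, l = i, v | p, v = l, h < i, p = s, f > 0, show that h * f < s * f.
v = l and l = i, so v = i. p = s and v | p, therefore v | s. v = i, so i | s. s > 0, so i ≤ s. From h < i, h < s. f > 0, so h * f < s * f.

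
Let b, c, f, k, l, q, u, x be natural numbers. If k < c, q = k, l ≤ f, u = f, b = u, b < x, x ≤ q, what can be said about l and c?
l < c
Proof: b = u and u = f, therefore b = f. Because b < x and x ≤ q, b < q. Since q = k, b < k. Since k < c, b < c. Since b = f, f < c. Since l ≤ f, l < c.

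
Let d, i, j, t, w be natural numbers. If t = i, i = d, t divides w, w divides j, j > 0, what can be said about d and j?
d ≤ j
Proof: From t = i and i = d, t = d. Because t divides w and w divides j, t divides j. Since t = d, d divides j. j > 0, so d ≤ j.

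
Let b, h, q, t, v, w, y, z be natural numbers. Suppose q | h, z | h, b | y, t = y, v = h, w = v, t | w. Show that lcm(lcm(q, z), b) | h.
q | h and z | h, so lcm(q, z) | h. w = v and t | w, therefore t | v. Since v = h, t | h. t = y, so y | h. Since b | y, b | h. lcm(q, z) | h, so lcm(lcm(q, z), b) | h.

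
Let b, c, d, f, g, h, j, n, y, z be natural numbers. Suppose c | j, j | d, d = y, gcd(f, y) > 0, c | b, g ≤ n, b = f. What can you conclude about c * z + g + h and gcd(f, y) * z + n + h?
c * z + g + h ≤ gcd(f, y) * z + n + h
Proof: b = f and c | b, thus c | f. Since d = y and j | d, j | y. Since c | j, c | y. Since c | f, c | gcd(f, y). gcd(f, y) > 0, so c ≤ gcd(f, y). Then c * z ≤ gcd(f, y) * z. g ≤ n, so c * z + g ≤ gcd(f, y) * z + n. Then c * z + g + h ≤ gcd(f, y) * z + n + h.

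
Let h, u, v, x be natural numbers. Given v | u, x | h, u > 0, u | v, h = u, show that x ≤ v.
Since u | v and v | u, u = v. h = u and x | h, therefore x | u. Since u > 0, x ≤ u. Since u = v, x ≤ v.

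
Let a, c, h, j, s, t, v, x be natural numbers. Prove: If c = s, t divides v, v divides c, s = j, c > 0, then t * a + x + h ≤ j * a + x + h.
c = s and s = j, thus c = j. Because t divides v and v divides c, t divides c. Since c > 0, t ≤ c. c = j, so t ≤ j. By multiplying by a non-negative, t * a ≤ j * a. Then t * a + x ≤ j * a + x. Then t * a + x + h ≤ j * a + x + h.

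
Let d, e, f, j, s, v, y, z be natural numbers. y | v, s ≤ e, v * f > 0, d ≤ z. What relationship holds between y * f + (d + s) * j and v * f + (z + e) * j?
y * f + (d + s) * j ≤ v * f + (z + e) * j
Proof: y | v, so y * f | v * f. v * f > 0, so y * f ≤ v * f. Because d ≤ z and s ≤ e, d + s ≤ z + e. Then (d + s) * j ≤ (z + e) * j. Since y * f ≤ v * f, y * f + (d + s) * j ≤ v * f + (z + e) * j.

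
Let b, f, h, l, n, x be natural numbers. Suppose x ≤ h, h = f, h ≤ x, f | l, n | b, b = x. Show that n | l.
From x ≤ h and h ≤ x, x = h. h = f, so x = f. b = x and n | b, hence n | x. x = f, so n | f. Because f | l, n | l.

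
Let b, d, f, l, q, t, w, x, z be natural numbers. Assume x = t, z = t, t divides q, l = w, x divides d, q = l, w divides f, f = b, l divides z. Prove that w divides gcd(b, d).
From f = b and w divides f, w divides b. q = l and t divides q, thus t divides l. Because z = t and l divides z, l divides t. t divides l, so t = l. Since l = w, t = w. From x = t and x divides d, t divides d. t = w, so w divides d. w divides b, so w divides gcd(b, d).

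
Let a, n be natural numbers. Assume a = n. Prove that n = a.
Since a = n, by symmetry, n = a.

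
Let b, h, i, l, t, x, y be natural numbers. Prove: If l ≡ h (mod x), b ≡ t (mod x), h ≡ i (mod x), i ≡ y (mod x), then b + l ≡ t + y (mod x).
l ≡ h (mod x) and h ≡ i (mod x), hence l ≡ i (mod x). i ≡ y (mod x), so l ≡ y (mod x). From b ≡ t (mod x), by adding congruences, b + l ≡ t + y (mod x).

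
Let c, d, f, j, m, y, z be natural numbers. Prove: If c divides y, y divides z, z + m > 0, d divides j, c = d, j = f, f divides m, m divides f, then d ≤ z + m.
c = d and c divides y, therefore d divides y. From y divides z, d divides z. f divides m and m divides f, so f = m. Since j = f and d divides j, d divides f. f = m, so d divides m. d divides z, so d divides z + m. z + m > 0, so d ≤ z + m.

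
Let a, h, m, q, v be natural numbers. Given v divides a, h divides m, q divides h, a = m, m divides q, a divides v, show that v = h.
v divides a and a divides v, so v = a. a = m, so v = m. From m divides q and q divides h, m divides h. h divides m, so m = h. Since v = m, v = h.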